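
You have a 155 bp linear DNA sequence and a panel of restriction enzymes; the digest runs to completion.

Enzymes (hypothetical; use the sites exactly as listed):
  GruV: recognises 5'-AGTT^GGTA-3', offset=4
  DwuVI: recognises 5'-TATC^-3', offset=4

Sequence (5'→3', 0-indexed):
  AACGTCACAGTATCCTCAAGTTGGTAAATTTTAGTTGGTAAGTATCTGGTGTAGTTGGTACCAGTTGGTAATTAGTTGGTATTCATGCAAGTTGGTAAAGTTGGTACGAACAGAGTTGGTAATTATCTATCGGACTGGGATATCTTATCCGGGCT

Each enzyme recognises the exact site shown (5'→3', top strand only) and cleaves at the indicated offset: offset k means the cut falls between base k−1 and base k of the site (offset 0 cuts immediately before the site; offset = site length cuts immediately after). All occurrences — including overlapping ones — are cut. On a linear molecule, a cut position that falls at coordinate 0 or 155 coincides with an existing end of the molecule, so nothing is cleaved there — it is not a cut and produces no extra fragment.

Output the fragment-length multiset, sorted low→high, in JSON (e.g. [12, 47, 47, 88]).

[4,5,6,8,9,10,10,10,10,11,13,14,14,15,16]

Per-enzyme occurrences:
  GruV AGTTGGTA/4: at [18, 32, 52, 62, 73, 89, 98, 113] ⇒ [22, 36, 56, 66, 77, 93, 102, 117]
  DwuVI TATC/4: at [10, 42, 123, 127, 140, 145] ⇒ [14, 46, 127, 131, 144, 149]

Pooled cuts: [14, 22, 36, 46, 56, 66, 77, 93, 102, 117, 127, 131, 144, 149]

Fragments:
  [0,14): 14 bp
  [14,22): 8 bp
  [22,36): 14 bp
  [36,46): 10 bp
  [46,56): 10 bp
  [56,66): 10 bp
  [66,77): 11 bp
  [77,93): 16 bp
  [93,102): 9 bp
  [102,117): 15 bp
  [117,127): 10 bp
  [127,131): 4 bp
  [131,144): 13 bp
  [144,149): 5 bp
  [149,155): 6 bp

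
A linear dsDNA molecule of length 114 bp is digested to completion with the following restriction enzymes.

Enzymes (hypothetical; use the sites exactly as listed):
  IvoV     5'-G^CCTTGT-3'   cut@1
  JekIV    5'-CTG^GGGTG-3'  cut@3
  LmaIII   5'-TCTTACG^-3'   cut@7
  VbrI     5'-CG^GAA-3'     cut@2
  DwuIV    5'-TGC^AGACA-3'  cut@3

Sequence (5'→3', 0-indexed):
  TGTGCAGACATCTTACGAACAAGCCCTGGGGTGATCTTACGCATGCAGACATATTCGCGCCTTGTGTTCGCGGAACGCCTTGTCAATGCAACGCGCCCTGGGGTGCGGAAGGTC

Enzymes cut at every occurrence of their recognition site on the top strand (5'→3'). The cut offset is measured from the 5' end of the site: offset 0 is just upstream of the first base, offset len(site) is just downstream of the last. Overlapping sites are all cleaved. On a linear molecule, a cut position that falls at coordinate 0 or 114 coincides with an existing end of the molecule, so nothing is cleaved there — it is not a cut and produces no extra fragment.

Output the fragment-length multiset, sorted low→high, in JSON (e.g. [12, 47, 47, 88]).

[5,5,5,7,7,11,12,13,13,13,23]

Scan for sites:
  IvoV GCCTTGT/1: at [58, 76] ⇒ [59, 77]
  JekIV CTGGGGTG/3: at [25, 97] ⇒ [28, 100]
  LmaIII TCTTACG/7: at [10, 34] ⇒ [17, 41]
  VbrI CGGAA/2: at [70, 105] ⇒ [72, 107]
  DwuIV TGCAGACA/3: at [2, 43] ⇒ [5, 46]

All cut coordinates (distinct, sorted): [5, 17, 28, 41, 46, 59, 72, 77, 100, 107]

Fragments:
  [0,5): 5 bp
  [5,17): 12 bp
  [17,28): 11 bp
  [28,41): 13 bp
  [41,46): 5 bp
  [46,59): 13 bp
  [59,72): 13 bp
  [72,77): 5 bp
  [77,100): 23 bp
  [100,107): 7 bp
  [107,114): 7 bp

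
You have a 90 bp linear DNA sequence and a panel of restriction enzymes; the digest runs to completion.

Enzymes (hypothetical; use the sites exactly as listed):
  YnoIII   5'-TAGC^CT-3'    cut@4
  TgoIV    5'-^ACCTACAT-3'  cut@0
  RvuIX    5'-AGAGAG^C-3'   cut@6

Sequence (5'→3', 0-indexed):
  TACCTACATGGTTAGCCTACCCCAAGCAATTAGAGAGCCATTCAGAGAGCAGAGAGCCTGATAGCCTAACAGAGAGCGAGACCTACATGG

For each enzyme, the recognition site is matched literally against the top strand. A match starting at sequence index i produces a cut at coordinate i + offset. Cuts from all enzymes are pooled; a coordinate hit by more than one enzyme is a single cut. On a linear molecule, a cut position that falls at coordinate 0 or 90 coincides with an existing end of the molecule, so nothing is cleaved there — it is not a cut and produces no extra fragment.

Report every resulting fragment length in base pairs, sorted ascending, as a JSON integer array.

Per-enzyme occurrences:
  YnoIII (TAGCCT, off=4): starts [12, 61] → cuts [16, 65]
  TgoIV (ACCTACAT, off=0): starts [1, 80] → cuts [1, 80]
  RvuIX (AGAGAGC, off=6): starts [31, 43, 50, 70] → cuts [37, 49, 56, 76]

All cut coordinates (distinct, sorted): [1, 16, 37, 49, 56, 65, 76, 80]

Fragment lengths:
  [0,1): 1 bp
  [1,16): 15 bp
  [16,37): 21 bp
  [37,49): 12 bp
  [49,56): 7 bp
  [56,65): 9 bp
  [65,76): 11 bp
  [76,80): 4 bp
  [80,90): 10 bp

[1,4,7,9,10,11,12,15,21]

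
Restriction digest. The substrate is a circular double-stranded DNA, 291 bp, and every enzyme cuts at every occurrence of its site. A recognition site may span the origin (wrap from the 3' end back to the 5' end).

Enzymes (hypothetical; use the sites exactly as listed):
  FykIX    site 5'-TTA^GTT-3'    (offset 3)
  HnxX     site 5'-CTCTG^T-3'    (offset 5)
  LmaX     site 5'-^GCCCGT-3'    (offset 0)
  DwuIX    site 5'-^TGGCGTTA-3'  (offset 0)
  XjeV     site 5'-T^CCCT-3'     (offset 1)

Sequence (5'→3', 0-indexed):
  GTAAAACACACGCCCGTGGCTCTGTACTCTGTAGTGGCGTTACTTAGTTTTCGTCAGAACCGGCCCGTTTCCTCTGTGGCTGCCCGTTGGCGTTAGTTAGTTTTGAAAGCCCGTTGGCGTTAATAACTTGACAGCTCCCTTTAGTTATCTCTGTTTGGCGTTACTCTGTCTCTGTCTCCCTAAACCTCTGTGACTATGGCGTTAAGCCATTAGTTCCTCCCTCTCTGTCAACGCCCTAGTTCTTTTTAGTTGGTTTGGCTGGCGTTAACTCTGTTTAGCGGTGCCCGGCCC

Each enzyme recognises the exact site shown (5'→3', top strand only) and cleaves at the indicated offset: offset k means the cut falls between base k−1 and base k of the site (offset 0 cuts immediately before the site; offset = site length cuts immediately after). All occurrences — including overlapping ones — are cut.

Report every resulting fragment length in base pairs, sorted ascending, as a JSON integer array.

Scan for sites:
  FykIX TTAGTT/3: at [43, 92, 96, 140, 209, 245] ⇒ [46, 95, 99, 143, 212, 248]
  HnxX CTCTGT/5: at [19, 26, 71, 148, 163, 169, 185, 222, 268] ⇒ [24, 31, 76, 153, 168, 174, 190, 227, 273]
  LmaX GCCCGT/0: at [11, 62, 81, 108, 287] ⇒ [11, 62, 81, 108, 287]
  DwuIX TGGCGTTA/0: at [34, 87, 114, 155, 196, 259] ⇒ [34, 87, 114, 155, 196, 259]
  XjeV TCCCT/1: at [135, 176, 217] ⇒ [136, 177, 218]

All cut coordinates (distinct, sorted): [11, 24, 31, 34, 46, 62, 76, 81, 87, 95, 99, 108, 114, 136, 143, 153, 155, 168, 174, 177, 190, 196, 212, 218, 227, 248, 259, 273, 287]

Fragments:
  11→24: 13 bp
  24→31: 7 bp
  31→34: 3 bp
  34→46: 12 bp
  46→62: 16 bp
  62→76: 14 bp
  76→81: 5 bp
  81→87: 6 bp
  87→95: 8 bp
  95→99: 4 bp
  99→108: 9 bp
  108→114: 6 bp
  114→136: 22 bp
  136→143: 7 bp
  143→153: 10 bp
  153→155: 2 bp
  155→168: 13 bp
  168→174: 6 bp
  174→177: 3 bp
  177→190: 13 bp
  190→196: 6 bp
  196→212: 16 bp
  212→218: 6 bp
  218→227: 9 bp
  227→248: 21 bp
  248→259: 11 bp
  259→273: 14 bp
  273→287: 14 bp
  287→11 (wrap): 291-287+11 = 15 bp

[2,3,3,4,5,6,6,6,6,6,7,7,8,9,9,10,11,12,13,13,13,14,14,14,15,16,16,21,22]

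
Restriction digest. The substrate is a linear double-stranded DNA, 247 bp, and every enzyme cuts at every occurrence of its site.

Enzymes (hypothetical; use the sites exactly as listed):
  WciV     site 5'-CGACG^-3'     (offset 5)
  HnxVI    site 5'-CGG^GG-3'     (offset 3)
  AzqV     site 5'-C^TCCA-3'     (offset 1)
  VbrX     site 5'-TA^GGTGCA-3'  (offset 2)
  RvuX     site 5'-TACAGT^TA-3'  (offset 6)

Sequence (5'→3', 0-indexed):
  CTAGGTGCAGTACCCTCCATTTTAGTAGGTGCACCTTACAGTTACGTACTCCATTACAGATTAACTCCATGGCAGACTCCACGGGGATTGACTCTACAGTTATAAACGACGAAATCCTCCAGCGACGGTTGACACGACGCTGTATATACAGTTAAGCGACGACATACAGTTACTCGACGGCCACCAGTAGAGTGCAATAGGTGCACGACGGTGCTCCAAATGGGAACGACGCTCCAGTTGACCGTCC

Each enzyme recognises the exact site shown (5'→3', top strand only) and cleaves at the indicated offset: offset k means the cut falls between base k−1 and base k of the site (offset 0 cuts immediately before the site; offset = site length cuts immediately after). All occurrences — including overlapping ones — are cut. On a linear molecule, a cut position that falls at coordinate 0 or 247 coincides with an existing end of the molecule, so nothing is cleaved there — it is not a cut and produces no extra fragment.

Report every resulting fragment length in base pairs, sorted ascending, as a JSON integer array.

Per-enzyme occurrences:
  WciV CGACG/5: at [106, 122, 134, 156, 174, 205, 226] ⇒ [111, 127, 139, 161, 179, 210, 231]
  HnxVI CGGGG/3: at [81] ⇒ [84]
  AzqV CTCCA/1: at [14, 48, 64, 76, 116, 213, 231] ⇒ [15, 49, 65, 77, 117, 214, 232]
  VbrX TAGGTGCA/2: at [1, 25, 197] ⇒ [3, 27, 199]
  RvuX TACAGTTA/6: at [36, 94, 146, 164] ⇒ [42, 100, 152, 170]

Pooled cuts: [3, 15, 27, 42, 49, 65, 77, 84, 100, 111, 117, 127, 139, 152, 161, 170, 179, 199, 210, 214, 231, 232]

Fragments:
  [0,3): 3 bp
  [3,15): 12 bp
  [15,27): 12 bp
  [27,42): 15 bp
  [42,49): 7 bp
  [49,65): 16 bp
  [65,77): 12 bp
  [77,84): 7 bp
  [84,100): 16 bp
  [100,111): 11 bp
  [111,117): 6 bp
  [117,127): 10 bp
  [127,139): 12 bp
  [139,152): 13 bp
  [152,161): 9 bp
  [161,170): 9 bp
  [170,179): 9 bp
  [179,199): 20 bp
  [199,210): 11 bp
  [210,214): 4 bp
  [214,231): 17 bp
  [231,232): 1 bp
  [232,247): 15 bp

[1,3,4,6,7,7,9,9,9,10,11,11,12,12,12,12,13,15,15,16,16,17,20]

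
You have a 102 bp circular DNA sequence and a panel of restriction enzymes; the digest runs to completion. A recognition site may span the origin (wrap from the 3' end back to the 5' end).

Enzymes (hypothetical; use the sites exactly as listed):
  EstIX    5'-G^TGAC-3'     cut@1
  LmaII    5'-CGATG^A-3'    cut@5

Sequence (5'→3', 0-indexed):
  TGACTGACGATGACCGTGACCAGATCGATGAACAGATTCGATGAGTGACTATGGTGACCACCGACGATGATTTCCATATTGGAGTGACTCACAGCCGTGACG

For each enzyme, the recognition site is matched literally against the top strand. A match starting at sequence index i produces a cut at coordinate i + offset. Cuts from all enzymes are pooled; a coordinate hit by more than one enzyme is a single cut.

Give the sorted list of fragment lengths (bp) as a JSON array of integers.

Scan for sites:
  EstIX (GTGAC, off=1): starts [15, 44, 53, 83, 96, 101] → cuts [0, 16, 45, 54, 84, 97]
  LmaII (CGATGA, off=5): starts [7, 25, 38, 64] → cuts [12, 30, 43, 69]

All cut coordinates (distinct, sorted): [0, 12, 16, 30, 43, 45, 54, 69, 84, 97]

Fragments:
  0→12: 12 bp
  12→16: 4 bp
  16→30: 14 bp
  30→43: 13 bp
  43→45: 2 bp
  45→54: 9 bp
  54→69: 15 bp
  69→84: 15 bp
  84→97: 13 bp
  97→0 (wrap): 102-97+0 = 5 bp

[2,4,5,9,12,13,13,14,15,15]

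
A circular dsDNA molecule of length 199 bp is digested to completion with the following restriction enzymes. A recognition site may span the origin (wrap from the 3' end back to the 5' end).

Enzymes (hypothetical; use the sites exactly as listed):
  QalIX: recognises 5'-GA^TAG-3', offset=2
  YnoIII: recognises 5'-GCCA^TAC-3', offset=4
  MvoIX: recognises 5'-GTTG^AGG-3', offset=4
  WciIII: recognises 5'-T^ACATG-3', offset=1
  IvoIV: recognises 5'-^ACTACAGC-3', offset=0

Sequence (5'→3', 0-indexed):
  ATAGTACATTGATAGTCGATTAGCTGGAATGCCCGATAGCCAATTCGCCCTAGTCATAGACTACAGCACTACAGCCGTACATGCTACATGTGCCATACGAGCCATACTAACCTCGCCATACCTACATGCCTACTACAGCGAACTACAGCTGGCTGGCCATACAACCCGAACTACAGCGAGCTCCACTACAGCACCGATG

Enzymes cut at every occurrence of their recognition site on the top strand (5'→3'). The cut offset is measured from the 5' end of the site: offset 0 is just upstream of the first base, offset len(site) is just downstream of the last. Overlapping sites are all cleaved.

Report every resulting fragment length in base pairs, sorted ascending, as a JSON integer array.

Per-enzyme occurrences:
  QalIX GATAG/2: at [10, 34, 198] ⇒ [1, 12, 36]
  YnoIII GCCATAC/4: at [91, 100, 114, 155] ⇒ [95, 104, 118, 159]
  MvoIX (GTTGAGG, off=4): no sites
  WciIII TACATG/1: at [77, 84, 122] ⇒ [78, 85, 123]
  IvoIV ACTACAGC/0: at [59, 67, 131, 141, 169, 184] ⇒ [59, 67, 131, 141, 169, 184]

All cut coordinates (distinct, sorted): [1, 12, 36, 59, 67, 78, 85, 95, 104, 118, 123, 131, 141, 159, 169, 184]

Fragments:
  1→12: 11 bp
  12→36: 24 bp
  36→59: 23 bp
  59→67: 8 bp
  67→78: 11 bp
  78→85: 7 bp
  85→95: 10 bp
  95→104: 9 bp
  104→118: 14 bp
  118→123: 5 bp
  123→131: 8 bp
  131→141: 10 bp
  141→159: 18 bp
  159→169: 10 bp
  169→184: 15 bp
  184→1 (wrap): 199-184+1 = 16 bp

[5,7,8,8,9,10,10,10,11,11,14,15,16,18,23,24]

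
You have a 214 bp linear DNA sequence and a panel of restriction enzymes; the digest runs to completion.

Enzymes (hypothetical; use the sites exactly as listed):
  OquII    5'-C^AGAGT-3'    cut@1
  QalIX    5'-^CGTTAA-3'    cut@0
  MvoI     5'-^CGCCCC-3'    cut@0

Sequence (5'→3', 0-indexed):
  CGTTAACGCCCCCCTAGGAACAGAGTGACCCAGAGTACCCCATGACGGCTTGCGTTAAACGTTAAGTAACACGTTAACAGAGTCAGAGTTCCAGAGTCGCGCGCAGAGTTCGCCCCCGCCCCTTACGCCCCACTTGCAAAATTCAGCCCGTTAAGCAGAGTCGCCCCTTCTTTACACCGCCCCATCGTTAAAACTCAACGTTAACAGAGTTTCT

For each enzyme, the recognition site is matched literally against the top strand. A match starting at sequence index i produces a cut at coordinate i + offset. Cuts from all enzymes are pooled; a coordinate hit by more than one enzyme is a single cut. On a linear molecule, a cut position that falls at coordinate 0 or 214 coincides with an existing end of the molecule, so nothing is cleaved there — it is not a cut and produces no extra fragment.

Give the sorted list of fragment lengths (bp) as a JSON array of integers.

[5,6,6,6,6,7,7,7,8,8,8,9,9,10,12,12,13,15,16,21,23]

Scan for sites:
  OquII CAGAGT/1: at [20, 30, 77, 83, 91, 103, 155, 204] ⇒ [21, 31, 78, 84, 92, 104, 156, 205]
  QalIX CGTTAA/0: at [0, 52, 59, 71, 148, 185, 198] ⇒ [52, 59, 71, 148, 185, 198] (position 0 is a terminus of the linear molecule — no cut)
  MvoI CGCCCC/0: at [6, 110, 116, 125, 161, 177] ⇒ [6, 110, 116, 125, 161, 177]

Pooled cuts: [6, 21, 31, 52, 59, 71, 78, 84, 92, 104, 110, 116, 125, 148, 156, 161, 177, 185, 198, 205]

Fragments:
  [0,6): 6 bp
  [6,21): 15 bp
  [21,31): 10 bp
  [31,52): 21 bp
  [52,59): 7 bp
  [59,71): 12 bp
  [71,78): 7 bp
  [78,84): 6 bp
  [84,92): 8 bp
  [92,104): 12 bp
  [104,110): 6 bp
  [110,116): 6 bp
  [116,125): 9 bp
  [125,148): 23 bp
  [148,156): 8 bp
  [156,161): 5 bp
  [161,177): 16 bp
  [177,185): 8 bp
  [185,198): 13 bp
  [198,205): 7 bp
  [205,214): 9 bp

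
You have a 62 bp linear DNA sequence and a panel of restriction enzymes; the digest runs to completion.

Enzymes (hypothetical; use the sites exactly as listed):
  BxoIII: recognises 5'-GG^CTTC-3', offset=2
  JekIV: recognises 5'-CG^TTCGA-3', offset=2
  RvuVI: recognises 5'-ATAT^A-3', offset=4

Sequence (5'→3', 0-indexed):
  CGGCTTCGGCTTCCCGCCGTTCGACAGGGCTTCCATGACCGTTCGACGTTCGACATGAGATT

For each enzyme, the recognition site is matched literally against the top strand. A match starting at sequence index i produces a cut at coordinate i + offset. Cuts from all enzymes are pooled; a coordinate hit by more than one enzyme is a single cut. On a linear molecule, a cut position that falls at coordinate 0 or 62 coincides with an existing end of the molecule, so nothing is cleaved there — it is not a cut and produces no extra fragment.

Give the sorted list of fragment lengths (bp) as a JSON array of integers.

Per-enzyme occurrences:
  BxoIII (GGCTTC, off=2): starts [1, 7, 27] → cuts [3, 9, 29]
  JekIV (CGTTCGA, off=2): starts [17, 39, 46] → cuts [19, 41, 48]
  RvuVI (ATATA, off=4): no sites

All cut coordinates (distinct, sorted): [3, 9, 19, 29, 41, 48]

Fragments:
  [0,3): 3 bp
  [3,9): 6 bp
  [9,19): 10 bp
  [19,29): 10 bp
  [29,41): 12 bp
  [41,48): 7 bp
  [48,62): 14 bp

[3,6,7,10,10,12,14]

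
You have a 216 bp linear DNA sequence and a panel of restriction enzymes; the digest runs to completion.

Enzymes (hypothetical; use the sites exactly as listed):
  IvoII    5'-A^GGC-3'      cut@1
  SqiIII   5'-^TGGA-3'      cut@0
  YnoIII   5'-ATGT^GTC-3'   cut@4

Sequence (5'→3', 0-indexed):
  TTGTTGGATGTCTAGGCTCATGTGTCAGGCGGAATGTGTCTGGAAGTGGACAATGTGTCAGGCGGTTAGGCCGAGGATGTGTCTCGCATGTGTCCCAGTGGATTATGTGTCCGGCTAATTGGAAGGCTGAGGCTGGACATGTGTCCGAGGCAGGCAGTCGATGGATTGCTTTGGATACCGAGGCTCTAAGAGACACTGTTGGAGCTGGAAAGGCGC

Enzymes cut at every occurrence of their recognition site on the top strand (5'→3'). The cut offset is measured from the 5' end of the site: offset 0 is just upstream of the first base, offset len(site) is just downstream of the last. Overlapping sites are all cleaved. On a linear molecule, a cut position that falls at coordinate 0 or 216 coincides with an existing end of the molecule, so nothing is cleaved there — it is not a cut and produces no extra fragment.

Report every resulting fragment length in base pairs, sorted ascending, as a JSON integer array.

[3,3,4,4,4,4,5,5,6,6,6,6,6,7,8,9,9,9,10,10,10,10,10,10,11,11,12,18]

Per-enzyme occurrences:
  IvoII (AGGC, off=1): starts [13, 26, 59, 67, 123, 129, 147, 151, 180, 210] → cuts [14, 27, 60, 68, 124, 130, 148, 152, 181, 211]
  SqiIII (TGGA, off=0): starts [4, 40, 46, 98, 119, 133, 161, 171, 199, 205] → cuts [4, 40, 46, 98, 119, 133, 161, 171, 199, 205]
  YnoIII (ATGTGTC, off=4): starts [19, 33, 52, 76, 87, 104, 138] → cuts [23, 37, 56, 80, 91, 108, 142]

All cut coordinates (distinct, sorted): [4, 14, 23, 27, 37, 40, 46, 56, 60, 68, 80, 91, 98, 108, 119, 124, 130, 133, 142, 148, 152, 161, 171, 181, 199, 205, 211]

Fragments:
  [0,4): 4 bp
  [4,14): 10 bp
  [14,23): 9 bp
  [23,27): 4 bp
  [27,37): 10 bp
  [37,40): 3 bp
  [40,46): 6 bp
  [46,56): 10 bp
  [56,60): 4 bp
  [60,68): 8 bp
  [68,80): 12 bp
  [80,91): 11 bp
  [91,98): 7 bp
  [98,108): 10 bp
  [108,119): 11 bp
  [119,124): 5 bp
  [124,130): 6 bp
  [130,133): 3 bp
  [133,142): 9 bp
  [142,148): 6 bp
  [148,152): 4 bp
  [152,161): 9 bp
  [161,171): 10 bp
  [171,181): 10 bp
  [181,199): 18 bp
  [199,205): 6 bp
  [205,211): 6 bp
  [211,216): 5 bp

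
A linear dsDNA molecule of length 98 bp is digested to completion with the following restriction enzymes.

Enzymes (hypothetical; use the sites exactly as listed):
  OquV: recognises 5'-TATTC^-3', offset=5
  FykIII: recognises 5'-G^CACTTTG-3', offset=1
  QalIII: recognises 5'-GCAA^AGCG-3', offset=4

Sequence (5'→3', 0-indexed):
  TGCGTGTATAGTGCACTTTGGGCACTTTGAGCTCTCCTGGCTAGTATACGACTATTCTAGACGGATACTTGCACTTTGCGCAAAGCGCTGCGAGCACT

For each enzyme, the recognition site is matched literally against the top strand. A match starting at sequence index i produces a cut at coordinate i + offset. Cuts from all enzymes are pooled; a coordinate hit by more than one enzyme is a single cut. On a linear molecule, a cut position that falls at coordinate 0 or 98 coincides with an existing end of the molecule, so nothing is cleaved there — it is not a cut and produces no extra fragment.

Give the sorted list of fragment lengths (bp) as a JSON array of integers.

[9,12,13,14,15,35]

Site scan:
  OquV TATTC/5: at [52] ⇒ [57]
  FykIII GCACTTTG/1: at [12, 21, 70] ⇒ [13, 22, 71]
  QalIII GCAAAGCG/4: at [79] ⇒ [83]

All cut coordinates (distinct, sorted): [13, 22, 57, 71, 83]

Fragments:
  [0,13): 13 bp
  [13,22): 9 bp
  [22,57): 35 bp
  [57,71): 14 bp
  [71,83): 12 bp
  [83,98): 15 bp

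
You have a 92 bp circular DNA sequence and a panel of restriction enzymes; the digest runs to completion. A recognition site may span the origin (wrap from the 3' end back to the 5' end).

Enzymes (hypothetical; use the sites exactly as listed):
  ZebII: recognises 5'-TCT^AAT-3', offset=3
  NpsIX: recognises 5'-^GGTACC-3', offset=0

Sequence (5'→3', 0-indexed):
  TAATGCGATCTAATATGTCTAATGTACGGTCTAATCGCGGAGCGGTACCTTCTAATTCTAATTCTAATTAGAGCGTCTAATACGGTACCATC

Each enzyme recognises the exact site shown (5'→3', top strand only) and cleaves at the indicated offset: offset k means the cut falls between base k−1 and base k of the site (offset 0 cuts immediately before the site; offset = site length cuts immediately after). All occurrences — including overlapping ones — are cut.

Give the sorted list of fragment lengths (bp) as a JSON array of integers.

Per-enzyme occurrences:
  ZebII (TCTAAT, off=3): starts [8, 17, 29, 50, 56, 62, 75, 90] → cuts [1, 11, 20, 32, 53, 59, 65, 78]
  NpsIX (GGTACC, off=0): starts [43, 83] → cuts [43, 83]

All cut coordinates (distinct, sorted): [1, 11, 20, 32, 43, 53, 59, 65, 78, 83]

Fragments:
  1→11: 10 bp
  11→20: 9 bp
  20→32: 12 bp
  32→43: 11 bp
  43→53: 10 bp
  53→59: 6 bp
  59→65: 6 bp
  65→78: 13 bp
  78→83: 5 bp
  83→1 (wrap): 92-83+1 = 10 bp

[5,6,6,9,10,10,10,11,12,13]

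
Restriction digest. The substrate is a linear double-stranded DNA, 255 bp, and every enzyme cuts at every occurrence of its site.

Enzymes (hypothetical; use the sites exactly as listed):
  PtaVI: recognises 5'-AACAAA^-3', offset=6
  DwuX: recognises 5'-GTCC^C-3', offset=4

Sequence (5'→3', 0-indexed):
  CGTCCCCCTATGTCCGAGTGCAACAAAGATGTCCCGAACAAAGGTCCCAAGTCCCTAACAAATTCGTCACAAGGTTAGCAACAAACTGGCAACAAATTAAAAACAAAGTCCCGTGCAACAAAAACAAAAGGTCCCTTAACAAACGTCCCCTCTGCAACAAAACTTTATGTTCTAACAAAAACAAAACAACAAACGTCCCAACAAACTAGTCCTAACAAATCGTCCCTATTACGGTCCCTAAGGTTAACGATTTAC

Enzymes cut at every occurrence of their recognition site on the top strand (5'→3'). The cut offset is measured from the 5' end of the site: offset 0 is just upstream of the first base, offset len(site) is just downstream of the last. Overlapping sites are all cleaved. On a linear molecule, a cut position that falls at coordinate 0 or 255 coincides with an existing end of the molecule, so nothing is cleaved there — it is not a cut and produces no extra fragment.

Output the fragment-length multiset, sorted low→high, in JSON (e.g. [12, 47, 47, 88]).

[4,5,5,5,5,6,6,6,6,7,7,7,8,8,8,9,11,11,11,12,13,14,18,18,22,23]

Per-enzyme occurrences:
  PtaVI AACAAA/6: at [21, 36, 56, 79, 90, 101, 116, 122, 137, 155, 173, 179, 187, 199, 213] ⇒ [27, 42, 62, 85, 96, 107, 122, 128, 143, 161, 179, 185, 193, 205, 219]
  DwuX GTCCC/4: at [1, 30, 43, 50, 107, 130, 144, 194, 221, 233] ⇒ [5, 34, 47, 54, 111, 134, 148, 198, 225, 237]

All cut coordinates (distinct, sorted): [5, 27, 34, 42, 47, 54, 62, 85, 96, 107, 111, 122, 128, 134, 143, 148, 161, 179, 185, 193, 198, 205, 219, 225, 237]

Fragment lengths:
  [0,5): 5 bp
  [5,27): 22 bp
  [27,34): 7 bp
  [34,42): 8 bp
  [42,47): 5 bp
  [47,54): 7 bp
  [54,62): 8 bp
  [62,85): 23 bp
  [85,96): 11 bp
  [96,107): 11 bp
  [107,111): 4 bp
  [111,122): 11 bp
  [122,128): 6 bp
  [128,134): 6 bp
  [134,143): 9 bp
  [143,148): 5 bp
  [148,161): 13 bp
  [161,179): 18 bp
  [179,185): 6 bp
  [185,193): 8 bp
  [193,198): 5 bp
  [198,205): 7 bp
  [205,219): 14 bp
  [219,225): 6 bp
  [225,237): 12 bp
  [237,255): 18 bp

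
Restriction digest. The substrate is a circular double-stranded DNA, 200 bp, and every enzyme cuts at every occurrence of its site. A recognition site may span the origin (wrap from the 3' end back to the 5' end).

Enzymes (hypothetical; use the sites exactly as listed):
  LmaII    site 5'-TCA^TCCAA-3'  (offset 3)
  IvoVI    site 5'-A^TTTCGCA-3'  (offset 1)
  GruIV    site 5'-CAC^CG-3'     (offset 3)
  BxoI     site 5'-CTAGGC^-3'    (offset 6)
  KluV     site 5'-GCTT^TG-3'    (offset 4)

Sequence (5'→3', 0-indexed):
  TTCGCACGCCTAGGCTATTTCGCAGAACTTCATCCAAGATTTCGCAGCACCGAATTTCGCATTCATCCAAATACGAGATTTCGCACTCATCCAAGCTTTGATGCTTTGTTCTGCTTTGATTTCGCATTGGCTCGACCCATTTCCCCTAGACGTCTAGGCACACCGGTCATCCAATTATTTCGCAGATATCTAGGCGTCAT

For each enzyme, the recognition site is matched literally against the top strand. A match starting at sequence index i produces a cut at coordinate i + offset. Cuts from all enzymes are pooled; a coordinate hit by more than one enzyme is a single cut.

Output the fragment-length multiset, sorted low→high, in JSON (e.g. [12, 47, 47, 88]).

Per-enzyme occurrences:
  LmaII TCATCCAA/3: at [29, 62, 86, 166] ⇒ [32, 65, 89, 169]
  IvoVI ATTTCGCA/1: at [16, 38, 53, 77, 118, 176, 198] ⇒ [17, 39, 54, 78, 119, 177, 199]
  GruIV CACCG/3: at [47, 160] ⇒ [50, 163]
  BxoI CTAGGC/6: at [9, 153, 189] ⇒ [15, 159, 195]
  KluV GCTTTG/4: at [94, 102, 112] ⇒ [98, 106, 116]

All cut coordinates (distinct, sorted): [15, 17, 32, 39, 50, 54, 65, 78, 89, 98, 106, 116, 119, 159, 163, 169, 177, 195, 199]

Fragment lengths:
  15→17: 2 bp
  17→32: 15 bp
  32→39: 7 bp
  39→50: 11 bp
  50→54: 4 bp
  54→65: 11 bp
  65→78: 13 bp
  78→89: 11 bp
  89→98: 9 bp
  98→106: 8 bp
  106→116: 10 bp
  116→119: 3 bp
  119→159: 40 bp
  159→163: 4 bp
  163→169: 6 bp
  169→177: 8 bp
  177→195: 18 bp
  195→199: 4 bp
  199→15 (wrap): 200-199+15 = 16 bp

[2,3,4,4,4,6,7,8,8,9,10,11,11,11,13,15,16,18,40]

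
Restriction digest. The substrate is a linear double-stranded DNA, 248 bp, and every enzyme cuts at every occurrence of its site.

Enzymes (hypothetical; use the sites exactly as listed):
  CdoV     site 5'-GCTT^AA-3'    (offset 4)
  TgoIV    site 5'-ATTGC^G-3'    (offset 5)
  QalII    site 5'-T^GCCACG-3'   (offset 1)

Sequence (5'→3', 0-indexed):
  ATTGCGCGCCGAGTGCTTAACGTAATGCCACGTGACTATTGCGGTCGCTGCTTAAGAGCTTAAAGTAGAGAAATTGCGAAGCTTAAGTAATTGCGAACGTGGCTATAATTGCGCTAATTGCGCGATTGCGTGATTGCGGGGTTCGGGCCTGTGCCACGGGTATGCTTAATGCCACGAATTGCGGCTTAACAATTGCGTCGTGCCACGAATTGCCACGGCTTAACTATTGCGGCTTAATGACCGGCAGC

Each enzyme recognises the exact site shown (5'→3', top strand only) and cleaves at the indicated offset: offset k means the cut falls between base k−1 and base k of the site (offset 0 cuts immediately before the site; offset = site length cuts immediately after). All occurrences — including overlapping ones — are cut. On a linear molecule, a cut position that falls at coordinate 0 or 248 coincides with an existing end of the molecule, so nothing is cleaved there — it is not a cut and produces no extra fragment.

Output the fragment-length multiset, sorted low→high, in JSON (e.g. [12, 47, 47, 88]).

[3,5,5,5,5,7,8,8,8,8,9,9,9,10,10,10,11,12,13,13,15,15,16,16,18]

Per-enzyme occurrences:
  CdoV GCTTAA/4: at [14, 49, 57, 80, 163, 183, 217, 231] ⇒ [18, 53, 61, 84, 167, 187, 221, 235]
  TgoIV ATTGCG/5: at [0, 37, 72, 89, 107, 116, 124, 132, 177, 191, 225] ⇒ [5, 42, 77, 94, 112, 121, 129, 137, 182, 196, 230]
  QalII TGCCACG/1: at [25, 151, 169, 200, 210] ⇒ [26, 152, 170, 201, 211]

All cut coordinates (distinct, sorted): [5, 18, 26, 42, 53, 61, 77, 84, 94, 112, 121, 129, 137, 152, 167, 170, 182, 187, 196, 201, 211, 221, 230, 235]

Fragments:
  [0,5): 5 bp
  [5,18): 13 bp
  [18,26): 8 bp
  [26,42): 16 bp
  [42,53): 11 bp
  [53,61): 8 bp
  [61,77): 16 bp
  [77,84): 7 bp
  [84,94): 10 bp
  [94,112): 18 bp
  [112,121): 9 bp
  [121,129): 8 bp
  [129,137): 8 bp
  [137,152): 15 bp
  [152,167): 15 bp
  [167,170): 3 bp
  [170,182): 12 bp
  [182,187): 5 bp
  [187,196): 9 bp
  [196,201): 5 bp
  [201,211): 10 bp
  [211,221): 10 bp
  [221,230): 9 bp
  [230,235): 5 bp
  [235,248): 13 bp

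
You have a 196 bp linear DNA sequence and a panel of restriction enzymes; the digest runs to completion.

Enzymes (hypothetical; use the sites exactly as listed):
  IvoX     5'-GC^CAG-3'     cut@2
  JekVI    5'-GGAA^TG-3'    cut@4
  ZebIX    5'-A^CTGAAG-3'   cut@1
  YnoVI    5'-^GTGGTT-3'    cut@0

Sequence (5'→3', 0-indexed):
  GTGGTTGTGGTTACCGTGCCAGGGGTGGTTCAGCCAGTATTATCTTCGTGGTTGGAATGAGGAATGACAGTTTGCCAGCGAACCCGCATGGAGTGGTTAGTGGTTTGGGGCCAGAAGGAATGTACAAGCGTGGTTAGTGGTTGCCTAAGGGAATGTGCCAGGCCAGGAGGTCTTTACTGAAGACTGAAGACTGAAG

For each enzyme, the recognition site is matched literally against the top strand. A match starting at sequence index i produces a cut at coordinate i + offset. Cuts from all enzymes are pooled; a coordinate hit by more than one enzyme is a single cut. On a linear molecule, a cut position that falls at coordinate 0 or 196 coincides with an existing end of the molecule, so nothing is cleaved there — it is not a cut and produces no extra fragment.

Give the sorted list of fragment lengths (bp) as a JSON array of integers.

[5,5,5,6,6,7,7,7,7,7,9,9,10,10,11,12,13,13,13,17,17]

Per-enzyme occurrences:
  IvoX (GCCAG, off=2): starts [17, 32, 73, 109, 156, 161] → cuts [19, 34, 75, 111, 158, 163]
  JekVI (GGAATG, off=4): starts [53, 60, 116, 149] → cuts [57, 64, 120, 153]
  ZebIX (ACTGAAG, off=1): starts [175, 182, 189] → cuts [176, 183, 190]
  YnoVI (GTGGTT, off=0): starts [0, 6, 24, 47, 92, 99, 129, 136] → cuts [6, 24, 47, 92, 99, 129, 136] (position 0 is a terminus of the linear molecule — no cut)

Pooled cuts: [6, 19, 24, 34, 47, 57, 64, 75, 92, 99, 111, 120, 129, 136, 153, 158, 163, 176, 183, 190]

Fragments:
  [0,6): 6 bp
  [6,19): 13 bp
  [19,24): 5 bp
  [24,34): 10 bp
  [34,47): 13 bp
  [47,57): 10 bp
  [57,64): 7 bp
  [64,75): 11 bp
  [75,92): 17 bp
  [92,99): 7 bp
  [99,111): 12 bp
  [111,120): 9 bp
  [120,129): 9 bp
  [129,136): 7 bp
  [136,153): 17 bp
  [153,158): 5 bp
  [158,163): 5 bp
  [163,176): 13 bp
  [176,183): 7 bp
  [183,190): 7 bp
  [190,196): 6 bp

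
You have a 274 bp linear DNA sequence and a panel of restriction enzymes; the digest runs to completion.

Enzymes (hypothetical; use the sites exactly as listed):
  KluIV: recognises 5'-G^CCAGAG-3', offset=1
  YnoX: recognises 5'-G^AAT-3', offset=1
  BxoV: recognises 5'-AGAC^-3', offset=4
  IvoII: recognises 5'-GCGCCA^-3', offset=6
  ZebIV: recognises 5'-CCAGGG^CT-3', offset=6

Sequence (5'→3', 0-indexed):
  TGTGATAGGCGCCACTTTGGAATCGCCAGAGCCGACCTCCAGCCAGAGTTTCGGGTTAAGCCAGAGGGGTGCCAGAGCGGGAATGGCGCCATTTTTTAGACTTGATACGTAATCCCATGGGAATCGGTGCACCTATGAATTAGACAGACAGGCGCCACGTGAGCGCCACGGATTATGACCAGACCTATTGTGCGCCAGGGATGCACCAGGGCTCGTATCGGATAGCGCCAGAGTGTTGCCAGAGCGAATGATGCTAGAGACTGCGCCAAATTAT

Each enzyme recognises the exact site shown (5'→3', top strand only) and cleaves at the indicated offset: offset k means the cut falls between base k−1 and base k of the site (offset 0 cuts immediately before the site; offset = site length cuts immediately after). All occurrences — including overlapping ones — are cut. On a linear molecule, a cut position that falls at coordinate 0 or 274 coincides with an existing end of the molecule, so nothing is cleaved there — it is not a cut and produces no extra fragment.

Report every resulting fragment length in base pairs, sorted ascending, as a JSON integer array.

Per-enzyme occurrences:
  KluIV (GCCAGAG, off=1): starts [24, 41, 59, 70, 226, 237] → cuts [25, 42, 60, 71, 227, 238]
  YnoX (GAAT, off=1): starts [19, 80, 120, 136, 245] → cuts [20, 81, 121, 137, 246]
  BxoV (AGAC, off=4): starts [97, 141, 145, 180, 257] → cuts [101, 145, 149, 184, 261]
  IvoII (GCGCCA, off=6): starts [8, 85, 151, 162, 191, 224, 262] → cuts [14, 91, 157, 168, 197, 230, 268]
  ZebIV (CCAGGGCT, off=6): starts [205] → cuts [211]

All cut coordinates (distinct, sorted): [14, 20, 25, 42, 60, 71, 81, 91, 101, 121, 137, 145, 149, 157, 168, 184, 197, 211, 227, 230, 238, 246, 261, 268]

Fragment lengths:
  [0,14): 14 bp
  [14,20): 6 bp
  [20,25): 5 bp
  [25,42): 17 bp
  [42,60): 18 bp
  [60,71): 11 bp
  [71,81): 10 bp
  [81,91): 10 bp
  [91,101): 10 bp
  [101,121): 20 bp
  [121,137): 16 bp
  [137,145): 8 bp
  [145,149): 4 bp
  [149,157): 8 bp
  [157,168): 11 bp
  [168,184): 16 bp
  [184,197): 13 bp
  [197,211): 14 bp
  [211,227): 16 bp
  [227,230): 3 bp
  [230,238): 8 bp
  [238,246): 8 bp
  [246,261): 15 bp
  [261,268): 7 bp
  [268,274): 6 bp

[3,4,5,6,6,7,8,8,8,8,10,10,10,11,11,13,14,14,15,16,16,16,17,18,20]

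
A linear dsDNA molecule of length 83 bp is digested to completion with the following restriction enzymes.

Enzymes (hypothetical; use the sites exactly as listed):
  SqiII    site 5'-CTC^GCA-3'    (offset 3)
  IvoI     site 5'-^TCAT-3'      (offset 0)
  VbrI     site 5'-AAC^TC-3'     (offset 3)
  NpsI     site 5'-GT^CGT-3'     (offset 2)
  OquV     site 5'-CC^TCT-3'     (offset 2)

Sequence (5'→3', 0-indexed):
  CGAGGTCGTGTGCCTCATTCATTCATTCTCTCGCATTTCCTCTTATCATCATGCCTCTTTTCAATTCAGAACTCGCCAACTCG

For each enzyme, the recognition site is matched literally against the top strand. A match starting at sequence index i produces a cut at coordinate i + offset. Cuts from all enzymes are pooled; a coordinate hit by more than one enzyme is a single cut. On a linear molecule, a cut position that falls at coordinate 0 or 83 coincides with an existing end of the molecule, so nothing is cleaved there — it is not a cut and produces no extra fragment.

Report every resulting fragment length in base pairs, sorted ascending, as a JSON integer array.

[3,3,4,4,5,6,7,8,8,8,10,17]

Scan for sites:
  SqiII (CTCGCA, off=3): starts [29] → cuts [32]
  IvoI (TCAT, off=0): starts [14, 18, 22, 45, 48] → cuts [14, 18, 22, 45, 48]
  VbrI (AACTC, off=3): starts [69, 77] → cuts [72, 80]
  NpsI (GTCGT, off=2): starts [4] → cuts [6]
  OquV (CCTCT, off=2): starts [38, 53] → cuts [40, 55]

All cut coordinates (distinct, sorted): [6, 14, 18, 22, 32, 40, 45, 48, 55, 72, 80]

Fragments:
  [0,6): 6 bp
  [6,14): 8 bp
  [14,18): 4 bp
  [18,22): 4 bp
  [22,32): 10 bp
  [32,40): 8 bp
  [40,45): 5 bp
  [45,48): 3 bp
  [48,55): 7 bp
  [55,72): 17 bp
  [72,80): 8 bp
  [80,83): 3 bp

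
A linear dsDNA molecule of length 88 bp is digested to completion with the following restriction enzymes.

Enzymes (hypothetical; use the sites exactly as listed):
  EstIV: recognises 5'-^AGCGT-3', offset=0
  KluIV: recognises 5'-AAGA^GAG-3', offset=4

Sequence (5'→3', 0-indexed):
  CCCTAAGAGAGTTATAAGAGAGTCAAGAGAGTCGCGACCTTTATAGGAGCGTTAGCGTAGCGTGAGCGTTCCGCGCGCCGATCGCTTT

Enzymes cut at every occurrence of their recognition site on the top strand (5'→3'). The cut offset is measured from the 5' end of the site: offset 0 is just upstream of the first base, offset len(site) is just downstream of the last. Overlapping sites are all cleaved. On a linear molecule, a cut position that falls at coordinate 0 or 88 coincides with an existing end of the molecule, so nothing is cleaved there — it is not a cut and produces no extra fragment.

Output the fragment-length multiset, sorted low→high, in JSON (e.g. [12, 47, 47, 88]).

Scan for sites:
  EstIV AGCGT/0: at [47, 53, 58, 64] ⇒ [47, 53, 58, 64]
  KluIV AAGAGAG/4: at [4, 15, 24] ⇒ [8, 19, 28]

All cut coordinates (distinct, sorted): [8, 19, 28, 47, 53, 58, 64]

Fragments:
  [0,8): 8 bp
  [8,19): 11 bp
  [19,28): 9 bp
  [28,47): 19 bp
  [47,53): 6 bp
  [53,58): 5 bp
  [58,64): 6 bp
  [64,88): 24 bp

[5,6,6,8,9,11,19,24]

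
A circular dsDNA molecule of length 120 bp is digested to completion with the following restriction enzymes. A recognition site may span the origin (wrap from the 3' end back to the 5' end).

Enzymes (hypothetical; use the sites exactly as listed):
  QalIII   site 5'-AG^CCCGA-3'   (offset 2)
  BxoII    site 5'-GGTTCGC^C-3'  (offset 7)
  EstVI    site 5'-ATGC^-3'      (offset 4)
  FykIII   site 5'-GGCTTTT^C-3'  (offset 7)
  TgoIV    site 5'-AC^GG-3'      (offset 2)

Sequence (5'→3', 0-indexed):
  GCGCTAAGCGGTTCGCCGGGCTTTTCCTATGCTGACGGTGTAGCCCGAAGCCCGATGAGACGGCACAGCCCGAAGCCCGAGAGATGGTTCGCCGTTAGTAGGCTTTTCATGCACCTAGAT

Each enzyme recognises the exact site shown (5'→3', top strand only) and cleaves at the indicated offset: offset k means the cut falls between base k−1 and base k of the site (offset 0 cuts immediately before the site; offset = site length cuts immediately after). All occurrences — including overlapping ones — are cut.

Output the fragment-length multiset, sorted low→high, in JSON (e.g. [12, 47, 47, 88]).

[4,5,7,7,7,7,7,9,10,11,14,15,17]

Site scan:
  QalIII AGCCCGA/2: at [41, 48, 66, 73] ⇒ [43, 50, 68, 75]
  BxoII GGTTCGCC/7: at [9, 85] ⇒ [16, 92]
  EstVI ATGC/4: at [28, 108, 118] ⇒ [2, 32, 112]
  FykIII GGCTTTTC/7: at [18, 100] ⇒ [25, 107]
  TgoIV ACGG/2: at [34, 59] ⇒ [36, 61]

All cut coordinates (distinct, sorted): [2, 16, 25, 32, 36, 43, 50, 61, 68, 75, 92, 107, 112]

Fragments:
  2→16: 14 bp
  16→25: 9 bp
  25→32: 7 bp
  32→36: 4 bp
  36→43: 7 bp
  43→50: 7 bp
  50→61: 11 bp
  61→68: 7 bp
  68→75: 7 bp
  75→92: 17 bp
  92→107: 15 bp
  107→112: 5 bp
  112→2 (wrap): 120-112+2 = 10 bp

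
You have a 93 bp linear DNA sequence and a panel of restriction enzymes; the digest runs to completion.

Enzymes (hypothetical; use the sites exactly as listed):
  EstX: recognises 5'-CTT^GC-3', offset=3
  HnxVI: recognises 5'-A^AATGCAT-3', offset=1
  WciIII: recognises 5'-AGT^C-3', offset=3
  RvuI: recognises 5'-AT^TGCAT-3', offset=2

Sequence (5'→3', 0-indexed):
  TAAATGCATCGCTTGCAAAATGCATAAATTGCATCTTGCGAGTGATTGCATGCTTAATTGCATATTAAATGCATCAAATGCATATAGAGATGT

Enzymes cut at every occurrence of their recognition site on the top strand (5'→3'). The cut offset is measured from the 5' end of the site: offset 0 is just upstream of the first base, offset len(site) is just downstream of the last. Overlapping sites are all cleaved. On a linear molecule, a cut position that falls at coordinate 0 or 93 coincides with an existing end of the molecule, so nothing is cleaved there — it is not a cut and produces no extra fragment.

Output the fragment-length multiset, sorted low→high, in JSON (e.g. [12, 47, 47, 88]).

Per-enzyme occurrences:
  EstX CTTGC/3: at [11, 34] ⇒ [14, 37]
  HnxVI AAATGCAT/1: at [1, 17, 66, 75] ⇒ [2, 18, 67, 76]
  WciIII (AGTC, off=3): no sites
  RvuI ATTGCAT/2: at [27, 44, 56] ⇒ [29, 46, 58]

Pooled cuts: [2, 14, 18, 29, 37, 46, 58, 67, 76]

Fragment lengths:
  [0,2): 2 bp
  [2,14): 12 bp
  [14,18): 4 bp
  [18,29): 11 bp
  [29,37): 8 bp
  [37,46): 9 bp
  [46,58): 12 bp
  [58,67): 9 bp
  [67,76): 9 bp
  [76,93): 17 bp

[2,4,8,9,9,9,11,12,12,17]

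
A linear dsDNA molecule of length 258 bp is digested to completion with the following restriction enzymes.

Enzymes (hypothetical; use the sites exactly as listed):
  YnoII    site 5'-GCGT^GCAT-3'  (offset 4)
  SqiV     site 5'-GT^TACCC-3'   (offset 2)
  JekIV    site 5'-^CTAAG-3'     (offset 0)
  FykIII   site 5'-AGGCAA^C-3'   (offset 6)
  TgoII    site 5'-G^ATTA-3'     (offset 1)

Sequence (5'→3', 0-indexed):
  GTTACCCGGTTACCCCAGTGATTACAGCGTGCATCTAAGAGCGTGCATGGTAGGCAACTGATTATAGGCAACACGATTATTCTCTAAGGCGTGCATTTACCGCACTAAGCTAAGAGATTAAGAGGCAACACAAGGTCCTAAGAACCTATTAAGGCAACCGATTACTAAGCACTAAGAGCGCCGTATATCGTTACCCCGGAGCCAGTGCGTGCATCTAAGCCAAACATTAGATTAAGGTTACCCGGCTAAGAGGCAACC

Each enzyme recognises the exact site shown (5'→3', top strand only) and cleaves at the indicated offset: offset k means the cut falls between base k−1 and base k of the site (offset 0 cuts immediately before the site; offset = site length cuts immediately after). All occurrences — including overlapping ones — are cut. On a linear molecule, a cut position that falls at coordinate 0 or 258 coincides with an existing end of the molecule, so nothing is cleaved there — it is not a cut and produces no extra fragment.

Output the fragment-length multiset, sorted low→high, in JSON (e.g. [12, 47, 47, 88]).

[2,2,3,3,4,4,4,4,5,7,7,7,8,8,8,9,9,10,10,10,11,11,12,12,13,16,19,20,20]

Site scan:
  YnoII (GCGTGCAT, off=4): starts [26, 40, 88, 206] → cuts [30, 44, 92, 210]
  SqiV (GTTACCC, off=2): starts [0, 8, 189, 236] → cuts [2, 10, 191, 238]
  JekIV (CTAAG, off=0): starts [34, 83, 104, 109, 137, 164, 171, 214, 245] → cuts [34, 83, 104, 109, 137, 164, 171, 214, 245]
  FykIII (AGGCAAC, off=6): starts [51, 65, 122, 151, 250] → cuts [57, 71, 128, 157, 256]
  TgoII (GATTA, off=1): starts [19, 59, 74, 115, 159, 229] → cuts [20, 60, 75, 116, 160, 230]

Pooled cuts: [2, 10, 20, 30, 34, 44, 57, 60, 71, 75, 83, 92, 104, 109, 116, 128, 137, 157, 160, 164, 171, 191, 210, 214, 230, 238, 245, 256]

Fragment lengths:
  [0,2): 2 bp
  [2,10): 8 bp
  [10,20): 10 bp
  [20,30): 10 bp
  [30,34): 4 bp
  [34,44): 10 bp
  [44,57): 13 bp
  [57,60): 3 bp
  [60,71): 11 bp
  [71,75): 4 bp
  [75,83): 8 bp
  [83,92): 9 bp
  [92,104): 12 bp
  [104,109): 5 bp
  [109,116): 7 bp
  [116,128): 12 bp
  [128,137): 9 bp
  [137,157): 20 bp
  [157,160): 3 bp
  [160,164): 4 bp
  [164,171): 7 bp
  [171,191): 20 bp
  [191,210): 19 bp
  [210,214): 4 bp
  [214,230): 16 bp
  [230,238): 8 bp
  [238,245): 7 bp
  [245,256): 11 bp
  [256,258): 2 bp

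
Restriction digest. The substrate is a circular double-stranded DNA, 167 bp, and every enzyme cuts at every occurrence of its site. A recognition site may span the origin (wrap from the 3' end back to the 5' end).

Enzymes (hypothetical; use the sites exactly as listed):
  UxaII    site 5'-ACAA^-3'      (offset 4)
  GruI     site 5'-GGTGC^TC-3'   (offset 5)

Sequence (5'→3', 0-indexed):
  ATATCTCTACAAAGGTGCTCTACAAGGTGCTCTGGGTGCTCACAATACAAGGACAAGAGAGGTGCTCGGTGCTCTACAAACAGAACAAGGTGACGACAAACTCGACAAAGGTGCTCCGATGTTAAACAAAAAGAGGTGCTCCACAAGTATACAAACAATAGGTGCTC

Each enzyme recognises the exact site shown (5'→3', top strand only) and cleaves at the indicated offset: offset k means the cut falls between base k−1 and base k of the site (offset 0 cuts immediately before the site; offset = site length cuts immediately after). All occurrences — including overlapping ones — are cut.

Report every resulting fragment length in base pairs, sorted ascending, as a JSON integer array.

Site scan:
  UxaII ACAA/4: at [8, 21, 41, 46, 52, 75, 84, 95, 104, 125, 142, 150, 154] ⇒ [12, 25, 45, 50, 56, 79, 88, 99, 108, 129, 146, 154, 158]
  GruI GGTGCTC/5: at [13, 25, 34, 60, 67, 109, 134, 160] ⇒ [18, 30, 39, 65, 72, 114, 139, 165]

Pooled cuts: [12, 18, 25, 30, 39, 45, 50, 56, 65, 72, 79, 88, 99, 108, 114, 129, 139, 146, 154, 158, 165]

Fragments:
  12→18: 6 bp
  18→25: 7 bp
  25→30: 5 bp
  30→39: 9 bp
  39→45: 6 bp
  45→50: 5 bp
  50→56: 6 bp
  56→65: 9 bp
  65→72: 7 bp
  72→79: 7 bp
  79→88: 9 bp
  88→99: 11 bp
  99→108: 9 bp
  108→114: 6 bp
  114→129: 15 bp
  129→139: 10 bp
  139→146: 7 bp
  146→154: 8 bp
  154→158: 4 bp
  158→165: 7 bp
  165→12 (wrap): 167-165+12 = 14 bp

[4,5,5,6,6,6,6,7,7,7,7,7,8,9,9,9,9,10,11,14,15]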